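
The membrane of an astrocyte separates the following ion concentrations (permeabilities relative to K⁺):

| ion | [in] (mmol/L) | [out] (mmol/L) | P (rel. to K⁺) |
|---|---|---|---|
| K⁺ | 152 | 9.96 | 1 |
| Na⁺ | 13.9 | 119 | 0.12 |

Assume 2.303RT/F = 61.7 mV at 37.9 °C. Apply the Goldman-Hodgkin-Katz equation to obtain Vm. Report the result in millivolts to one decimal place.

Vm = 61.7 · log₁₀[(Σ P·[cation]ₒ + Σ P·[anion]ᵢ) / (Σ P·[cation]ᵢ + Σ P·[anion]ₒ)]
Numerator = 1×9.96 + 0.12×119 = 24.24
Denominator = 1×152 + 0.12×13.9 = 153.7
Vm = 61.7 · log₁₀(0.15774) = 61.7 × (-0.8021) = -49.49 mV

-49.5 mV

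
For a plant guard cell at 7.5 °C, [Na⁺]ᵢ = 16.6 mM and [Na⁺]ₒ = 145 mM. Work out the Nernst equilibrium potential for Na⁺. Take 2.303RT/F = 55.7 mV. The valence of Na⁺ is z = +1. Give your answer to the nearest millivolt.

52 mV

E = (55.7/z) · log₁₀([Na⁺]_out/[Na⁺]_in) with z = +1.
= (55.7/1) · log₁₀(145/16.6) = 55.70 · log₁₀(8.735)
= 55.70 · (0.9413) = 52.43 mV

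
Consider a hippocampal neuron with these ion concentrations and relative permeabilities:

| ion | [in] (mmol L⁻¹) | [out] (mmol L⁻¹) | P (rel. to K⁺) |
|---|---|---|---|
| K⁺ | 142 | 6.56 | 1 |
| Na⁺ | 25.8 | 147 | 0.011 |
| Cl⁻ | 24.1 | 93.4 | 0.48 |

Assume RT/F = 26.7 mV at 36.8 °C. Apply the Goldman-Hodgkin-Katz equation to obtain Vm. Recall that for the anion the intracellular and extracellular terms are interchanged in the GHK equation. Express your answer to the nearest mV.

-60 mV

Vm = 26.7 · ln[(Σ P·[cation]ₒ + Σ P·[anion]ᵢ) / (Σ P·[cation]ᵢ + Σ P·[anion]ₒ)]
Numerator = 1×6.56 + 0.011×147 + 0.48×24.1 = 19.74
Denominator = 1×142 + 0.011×25.8 + 0.48×93.4 = 187.1
Vm = 26.7 · ln(0.10552) = 26.7 × (-2.2488) = -60.04 mV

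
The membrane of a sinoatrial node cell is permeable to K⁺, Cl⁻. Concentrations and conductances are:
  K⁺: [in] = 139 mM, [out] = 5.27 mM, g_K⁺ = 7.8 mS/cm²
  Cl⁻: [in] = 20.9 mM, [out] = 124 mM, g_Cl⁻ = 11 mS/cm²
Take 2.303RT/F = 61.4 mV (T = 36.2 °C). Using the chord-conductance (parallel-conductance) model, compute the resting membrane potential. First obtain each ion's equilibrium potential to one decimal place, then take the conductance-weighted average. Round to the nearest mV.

E_K⁺ = (61.4/1)·log₁₀(5.27/139) = -87.3 mV
E_Cl⁻ = (61.4/-1)·log₁₀(124/20.9) = -47.5 mV
Vm = (Σ gᵢEᵢ)/(Σ gᵢ) = (7.8·-87.3 + 11·-47.5) / (7.8 + 11)
= -1203.44 / 18.8 = -64.01 mV

-64 mV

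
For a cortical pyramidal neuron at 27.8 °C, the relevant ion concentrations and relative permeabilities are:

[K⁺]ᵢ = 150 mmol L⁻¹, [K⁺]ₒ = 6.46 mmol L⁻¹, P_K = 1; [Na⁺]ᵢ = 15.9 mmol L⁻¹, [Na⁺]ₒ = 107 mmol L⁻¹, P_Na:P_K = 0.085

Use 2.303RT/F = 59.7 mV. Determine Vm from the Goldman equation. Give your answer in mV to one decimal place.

-59.0 mV

Vm = 59.7 · log₁₀[(Σ P·[cation]ₒ + Σ P·[anion]ᵢ) / (Σ P·[cation]ᵢ + Σ P·[anion]ₒ)]
Numerator = 1×6.46 + 0.085×107 = 15.55
Denominator = 1×150 + 0.085×15.9 = 151.4
Vm = 59.7 · log₁₀(0.10277) = 59.7 × (-0.9881) = -58.99 mV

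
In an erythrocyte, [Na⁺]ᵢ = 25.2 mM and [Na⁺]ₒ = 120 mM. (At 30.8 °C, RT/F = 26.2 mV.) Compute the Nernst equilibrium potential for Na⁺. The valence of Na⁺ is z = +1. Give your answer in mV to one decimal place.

40.9 mV

E = (26.2/z) · ln([Na⁺]_out/[Na⁺]_in) with z = +1.
= (26.2/1) · ln(120/25.2) = 26.20 · ln(4.762)
= 26.20 · (1.5606) = 40.89 mV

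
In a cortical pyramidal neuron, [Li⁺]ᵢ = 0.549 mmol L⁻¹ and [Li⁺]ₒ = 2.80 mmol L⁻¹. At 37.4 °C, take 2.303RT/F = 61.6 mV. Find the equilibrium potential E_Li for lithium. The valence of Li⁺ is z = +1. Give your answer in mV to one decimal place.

E = (61.6/z) · log₁₀([Li⁺]_out/[Li⁺]_in) with z = +1.
= (61.6/1) · log₁₀(2.80/0.549) = 61.60 · log₁₀(5.1)
= 61.60 · (0.7076) = 43.59 mV

43.6 mV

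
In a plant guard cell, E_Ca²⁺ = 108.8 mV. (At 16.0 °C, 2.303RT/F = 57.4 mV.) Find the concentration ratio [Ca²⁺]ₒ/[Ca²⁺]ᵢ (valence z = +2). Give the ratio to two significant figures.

6200

log₁₀([out]/[in]) = E·z/(57.4) = 108.8 × 2 / 57.4 = 3.7909
[out]/[in] = 10^(3.7909) = 6179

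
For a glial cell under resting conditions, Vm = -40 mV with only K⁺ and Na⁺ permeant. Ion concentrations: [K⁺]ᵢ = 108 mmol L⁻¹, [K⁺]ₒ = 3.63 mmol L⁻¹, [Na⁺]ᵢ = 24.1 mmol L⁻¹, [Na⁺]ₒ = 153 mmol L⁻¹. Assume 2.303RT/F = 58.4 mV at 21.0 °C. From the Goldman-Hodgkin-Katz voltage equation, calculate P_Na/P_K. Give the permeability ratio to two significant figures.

Let α = P_Na/P_K. GHK: Vm = 58.4·log₁₀[(Kₒ + α·Naₒ)/(Kᵢ + α·Naᵢ)].
10^(Vm/58.4) = 10^(-40.0/58.4) = 0.20657
So 0.20657·(Kᵢ + α·Naᵢ) = Kₒ + α·Naₒ → α = (0.20657·108.0 − 3.63) / (153.0 − 0.20657·24.1)
α = (22.31 − 3.63) / (153.0 − 4.978) = 18.68/148 = 0.1262

0.13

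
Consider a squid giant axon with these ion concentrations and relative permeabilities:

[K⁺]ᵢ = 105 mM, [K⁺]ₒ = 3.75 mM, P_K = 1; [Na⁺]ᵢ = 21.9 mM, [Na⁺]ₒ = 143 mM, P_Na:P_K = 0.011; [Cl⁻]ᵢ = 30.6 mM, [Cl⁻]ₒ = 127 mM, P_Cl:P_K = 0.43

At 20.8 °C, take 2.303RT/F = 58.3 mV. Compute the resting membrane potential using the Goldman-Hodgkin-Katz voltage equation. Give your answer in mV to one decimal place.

Vm = 58.3 · log₁₀[(Σ P·[cation]ₒ + Σ P·[anion]ᵢ) / (Σ P·[cation]ᵢ + Σ P·[anion]ₒ)]
Numerator = 1×3.75 + 0.011×143 + 0.43×30.6 = 18.48
Denominator = 1×105 + 0.011×21.9 + 0.43×127 = 159.9
Vm = 58.3 · log₁₀(0.11561) = 58.3 × (-0.9370) = -54.63 mV

-54.6 mV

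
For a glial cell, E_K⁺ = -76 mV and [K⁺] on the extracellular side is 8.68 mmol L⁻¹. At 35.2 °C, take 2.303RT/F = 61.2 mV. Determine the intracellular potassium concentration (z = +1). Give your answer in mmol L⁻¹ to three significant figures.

151 mmol L⁻¹

Nernst: E = (61.2/1) · log₁₀([out]/[in]), so log₁₀([out]/[in]) = -76.0 × 1 / 61.2 = -1.2418.
[out]/[in] = 10^(-1.2418) = 0.0573.
[in] = 8.68 / 0.0573 = 151.5 mmol L⁻¹.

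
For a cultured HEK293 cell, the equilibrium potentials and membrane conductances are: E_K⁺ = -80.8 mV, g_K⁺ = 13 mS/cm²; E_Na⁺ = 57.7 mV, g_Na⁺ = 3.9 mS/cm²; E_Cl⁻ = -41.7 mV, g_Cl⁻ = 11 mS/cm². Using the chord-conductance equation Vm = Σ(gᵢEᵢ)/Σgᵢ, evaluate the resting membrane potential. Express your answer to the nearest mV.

-46 mV

Σ gᵢEᵢ = 13·(-80.8) + 3.9·(57.7) + 11·(-41.7) = -1284.07
Σ gᵢ = 13 + 3.9 + 11 = 27.9
Vm = -1284.07 / 27.9 = -46.02 mV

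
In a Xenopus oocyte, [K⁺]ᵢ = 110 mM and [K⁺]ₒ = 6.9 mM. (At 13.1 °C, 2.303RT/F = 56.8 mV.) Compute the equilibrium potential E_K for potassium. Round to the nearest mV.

E = (56.8/z) · log₁₀([K⁺]_out/[K⁺]_in) with z = +1.
= (56.8/1) · log₁₀(6.9/110) = 56.80 · log₁₀(0.06273)
= 56.80 · (-1.2025) = -68.30 mV

-68 mV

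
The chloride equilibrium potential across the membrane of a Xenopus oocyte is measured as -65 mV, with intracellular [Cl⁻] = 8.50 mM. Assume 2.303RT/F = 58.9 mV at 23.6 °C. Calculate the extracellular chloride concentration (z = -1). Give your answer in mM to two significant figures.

110 mM

Nernst: E = (58.9/-1) · log₁₀([out]/[in]), so log₁₀([out]/[in]) = -65.0 × -1 / 58.9 = 1.1036.
[out]/[in] = 10^(1.1036) = 12.69.
[out] = 12.69 × 8.50 = 107.9 mM.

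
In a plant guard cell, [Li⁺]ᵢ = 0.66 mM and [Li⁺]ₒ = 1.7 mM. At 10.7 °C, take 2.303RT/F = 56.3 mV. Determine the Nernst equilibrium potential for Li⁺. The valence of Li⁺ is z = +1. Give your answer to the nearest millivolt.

23 mV

E = (56.3/z) · log₁₀([Li⁺]_out/[Li⁺]_in) with z = +1.
= (56.3/1) · log₁₀(1.7/0.66) = 56.30 · log₁₀(2.576)
= 56.30 · (0.4109) = 23.13 mV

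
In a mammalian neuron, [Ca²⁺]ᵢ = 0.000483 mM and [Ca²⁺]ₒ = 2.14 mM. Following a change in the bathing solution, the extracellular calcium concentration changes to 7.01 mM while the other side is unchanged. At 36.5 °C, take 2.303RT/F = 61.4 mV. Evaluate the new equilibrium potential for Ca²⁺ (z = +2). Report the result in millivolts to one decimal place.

After the shift: [Ca²⁺]_out = 7.01, [Ca²⁺]_in = 0.000483 mM.
E_new = (61.4/2)·log₁₀(7.01/0.000483) = 30.70 · (4.1618) = 127.77 mV

127.8 mV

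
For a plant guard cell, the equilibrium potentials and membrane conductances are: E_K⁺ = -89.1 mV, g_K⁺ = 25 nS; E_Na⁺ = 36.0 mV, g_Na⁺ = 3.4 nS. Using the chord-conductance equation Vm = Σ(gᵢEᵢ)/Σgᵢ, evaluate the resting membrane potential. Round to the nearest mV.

Σ gᵢEᵢ = 25·(-89.1) + 3.4·(36.0) = -2105.10
Σ gᵢ = 25 + 3.4 = 28.4
Vm = -2105.10 / 28.4 = -74.12 mV

-74 mV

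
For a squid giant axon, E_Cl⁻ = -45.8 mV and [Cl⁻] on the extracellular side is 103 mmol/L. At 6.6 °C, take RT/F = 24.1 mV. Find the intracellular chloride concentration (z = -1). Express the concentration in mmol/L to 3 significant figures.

15.4 mmol/L

Nernst: E = (24.1/-1) · ln([out]/[in]), so ln([out]/[in]) = -45.8 × -1 / 24.1 = 1.9004.
[out]/[in] = e^(1.9004) = 6.689.
[in] = 103 / 6.689 = 15.4 mmol/L.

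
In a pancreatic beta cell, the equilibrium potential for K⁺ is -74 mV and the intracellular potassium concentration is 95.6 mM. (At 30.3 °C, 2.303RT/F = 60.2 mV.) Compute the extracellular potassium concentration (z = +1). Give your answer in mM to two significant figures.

Nernst: E = (60.2/1) · log₁₀([out]/[in]), so log₁₀([out]/[in]) = -74.0 × 1 / 60.2 = -1.2292.
[out]/[in] = 10^(-1.2292) = 0.05899.
[out] = 0.05899 × 95.6 = 5.639 mM.

5.6 mM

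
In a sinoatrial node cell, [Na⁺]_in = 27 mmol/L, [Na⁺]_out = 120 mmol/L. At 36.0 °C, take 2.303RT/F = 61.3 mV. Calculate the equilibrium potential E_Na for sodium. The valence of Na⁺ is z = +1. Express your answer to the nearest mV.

E = (61.3/z) · log₁₀([Na⁺]_out/[Na⁺]_in) with z = +1.
= (61.3/1) · log₁₀(120/27) = 61.30 · log₁₀(4.444)
= 61.30 · (0.6478) = 39.71 mV

40 mV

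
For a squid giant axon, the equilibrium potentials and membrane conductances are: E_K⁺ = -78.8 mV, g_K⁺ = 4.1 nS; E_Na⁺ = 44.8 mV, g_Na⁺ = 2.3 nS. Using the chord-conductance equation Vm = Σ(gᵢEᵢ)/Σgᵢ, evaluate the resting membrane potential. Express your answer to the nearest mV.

Σ gᵢEᵢ = 4.1·(-78.8) + 2.3·(44.8) = -220.04
Σ gᵢ = 4.1 + 2.3 = 6.4
Vm = -220.04 / 6.4 = -34.38 mV

-34 mV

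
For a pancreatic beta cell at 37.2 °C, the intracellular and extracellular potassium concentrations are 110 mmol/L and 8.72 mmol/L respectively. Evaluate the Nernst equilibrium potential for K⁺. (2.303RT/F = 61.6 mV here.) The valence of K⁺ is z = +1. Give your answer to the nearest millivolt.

E = (61.6/z) · log₁₀([K⁺]_out/[K⁺]_in) with z = +1.
= (61.6/1) · log₁₀(8.72/110) = 61.60 · log₁₀(0.07927)
= 61.60 · (-1.1009) = -67.81 mV

-68 mV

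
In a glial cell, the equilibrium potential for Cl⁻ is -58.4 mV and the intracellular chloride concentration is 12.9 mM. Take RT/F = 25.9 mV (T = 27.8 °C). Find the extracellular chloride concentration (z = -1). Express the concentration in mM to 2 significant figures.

Nernst: E = (25.9/-1) · ln([out]/[in]), so ln([out]/[in]) = -58.4 × -1 / 25.9 = 2.2548.
[out]/[in] = e^(2.2548) = 9.534.
[out] = 9.534 × 12.9 = 123 mM.

120 mM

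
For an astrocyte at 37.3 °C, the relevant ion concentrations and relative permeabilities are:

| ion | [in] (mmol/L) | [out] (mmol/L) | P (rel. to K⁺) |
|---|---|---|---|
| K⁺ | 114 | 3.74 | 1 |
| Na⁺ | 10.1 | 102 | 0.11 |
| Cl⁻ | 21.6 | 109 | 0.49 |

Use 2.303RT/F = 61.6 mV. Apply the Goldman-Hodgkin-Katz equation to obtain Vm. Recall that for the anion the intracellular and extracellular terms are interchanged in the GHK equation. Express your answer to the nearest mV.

Vm = 61.6 · log₁₀[(Σ P·[cation]ₒ + Σ P·[anion]ᵢ) / (Σ P·[cation]ᵢ + Σ P·[anion]ₒ)]
Numerator = 1×3.74 + 0.11×102 + 0.49×21.6 = 25.54
Denominator = 1×114 + 0.11×10.1 + 0.49×109 = 168.5
Vm = 61.6 · log₁₀(0.15158) = 61.6 × (-0.8194) = -50.47 mV

-50 mV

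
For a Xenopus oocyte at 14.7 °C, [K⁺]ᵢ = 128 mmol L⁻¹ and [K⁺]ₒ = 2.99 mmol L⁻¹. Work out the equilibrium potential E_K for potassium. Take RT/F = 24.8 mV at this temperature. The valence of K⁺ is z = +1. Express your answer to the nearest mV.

-93 mV

E = (24.8/z) · ln([K⁺]_out/[K⁺]_in) with z = +1.
= (24.8/1) · ln(2.99/128) = 24.80 · ln(0.02336)
= 24.80 · (-3.7568) = -93.17 mV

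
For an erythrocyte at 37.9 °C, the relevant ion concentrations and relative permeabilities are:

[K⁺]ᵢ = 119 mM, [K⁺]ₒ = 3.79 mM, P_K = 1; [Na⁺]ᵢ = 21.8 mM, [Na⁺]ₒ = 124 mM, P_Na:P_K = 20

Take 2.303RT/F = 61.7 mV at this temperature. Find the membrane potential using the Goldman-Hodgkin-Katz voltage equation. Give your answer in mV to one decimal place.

Vm = 61.7 · log₁₀[(Σ P·[cation]ₒ + Σ P·[anion]ᵢ) / (Σ P·[cation]ᵢ + Σ P·[anion]ₒ)]
Numerator = 1×3.79 + 20×124 = 2484
Denominator = 1×119 + 20×21.8 = 555
Vm = 61.7 · log₁₀(4.4753) = 61.7 × (0.6508) = 40.16 mV

40.2 mV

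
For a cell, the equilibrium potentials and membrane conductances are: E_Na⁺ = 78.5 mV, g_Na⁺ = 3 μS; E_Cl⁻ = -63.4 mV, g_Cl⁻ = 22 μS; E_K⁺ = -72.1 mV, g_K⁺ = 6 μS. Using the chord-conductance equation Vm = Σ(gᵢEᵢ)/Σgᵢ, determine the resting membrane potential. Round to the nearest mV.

Σ gᵢEᵢ = 3·(78.5) + 22·(-63.4) + 6·(-72.1) = -1591.90
Σ gᵢ = 3 + 22 + 6 = 31
Vm = -1591.90 / 31 = -51.35 mV

-51 mV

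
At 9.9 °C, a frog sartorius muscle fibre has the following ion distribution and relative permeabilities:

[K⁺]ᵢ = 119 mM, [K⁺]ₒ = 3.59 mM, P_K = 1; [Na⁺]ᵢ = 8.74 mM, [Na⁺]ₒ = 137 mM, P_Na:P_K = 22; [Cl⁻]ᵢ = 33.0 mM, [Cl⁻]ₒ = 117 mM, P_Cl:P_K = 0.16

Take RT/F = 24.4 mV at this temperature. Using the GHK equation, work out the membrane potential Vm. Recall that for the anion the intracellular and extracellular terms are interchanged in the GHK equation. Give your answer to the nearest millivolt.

Vm = 24.4 · ln[(Σ P·[cation]ₒ + Σ P·[anion]ᵢ) / (Σ P·[cation]ᵢ + Σ P·[anion]ₒ)]
Numerator = 1×3.59 + 22×137 + 0.16×33.0 = 3023
Denominator = 1×119 + 22×8.74 + 0.16×117 = 330
Vm = 24.4 · ln(9.1602) = 24.4 × (2.2149) = 54.04 mV

54 mV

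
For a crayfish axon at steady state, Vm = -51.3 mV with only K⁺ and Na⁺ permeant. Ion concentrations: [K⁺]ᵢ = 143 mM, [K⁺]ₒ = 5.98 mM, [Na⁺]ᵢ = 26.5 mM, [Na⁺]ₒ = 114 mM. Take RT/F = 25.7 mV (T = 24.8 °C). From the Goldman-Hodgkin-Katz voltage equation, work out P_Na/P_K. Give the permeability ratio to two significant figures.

Let α = P_Na/P_K. GHK: Vm = 25.7·ln[(Kₒ + α·Naₒ)/(Kᵢ + α·Naᵢ)].
e^(Vm/25.7) = e^(-51.3/25.7) = 0.13586
So 0.13586·(Kᵢ + α·Naᵢ) = Kₒ + α·Naₒ → α = (0.13586·143.0 − 5.98) / (114.0 − 0.13586·26.5)
α = (19.43 − 5.98) / (114.0 − 3.6) = 13.45/110.4 = 0.1218

0.12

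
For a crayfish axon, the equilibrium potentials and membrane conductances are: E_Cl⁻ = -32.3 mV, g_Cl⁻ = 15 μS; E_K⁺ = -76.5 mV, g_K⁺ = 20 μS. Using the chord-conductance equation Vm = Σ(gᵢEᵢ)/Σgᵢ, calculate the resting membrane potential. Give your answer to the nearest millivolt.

-58 mV

Σ gᵢEᵢ = 15·(-32.3) + 20·(-76.5) = -2014.50
Σ gᵢ = 15 + 20 = 35
Vm = -2014.50 / 35 = -57.56 mV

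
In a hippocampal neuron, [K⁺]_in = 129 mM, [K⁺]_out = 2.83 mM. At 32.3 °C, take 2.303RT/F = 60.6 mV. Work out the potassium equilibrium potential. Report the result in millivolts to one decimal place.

-100.5 mV

E = (60.6/z) · log₁₀([K⁺]_out/[K⁺]_in) with z = +1.
= (60.6/1) · log₁₀(2.83/129) = 60.60 · log₁₀(0.02194)
= 60.60 · (-1.6588) = -100.52 mV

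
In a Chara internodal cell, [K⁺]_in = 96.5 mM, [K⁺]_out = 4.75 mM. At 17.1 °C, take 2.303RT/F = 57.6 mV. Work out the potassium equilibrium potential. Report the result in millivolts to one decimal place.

E = (57.6/z) · log₁₀([K⁺]_out/[K⁺]_in) with z = +1.
= (57.6/1) · log₁₀(4.75/96.5) = 57.60 · log₁₀(0.04922)
= 57.60 · (-1.3078) = -75.33 mV

-75.3 mV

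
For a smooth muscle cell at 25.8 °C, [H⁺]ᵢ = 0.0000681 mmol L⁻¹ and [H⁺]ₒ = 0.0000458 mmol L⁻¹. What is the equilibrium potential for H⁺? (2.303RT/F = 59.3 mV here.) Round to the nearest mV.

E = (59.3/z) · log₁₀([H⁺]_out/[H⁺]_in) with z = +1.
= (59.3/1) · log₁₀(0.0000458/0.0000681) = 59.30 · log₁₀(0.6725)
= 59.30 · (-0.1723) = -10.22 mV

-10 mV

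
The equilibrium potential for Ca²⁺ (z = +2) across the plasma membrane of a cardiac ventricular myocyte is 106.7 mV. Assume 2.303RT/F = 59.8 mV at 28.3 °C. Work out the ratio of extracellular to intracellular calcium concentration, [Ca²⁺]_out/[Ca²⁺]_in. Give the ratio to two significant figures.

3700

log₁₀([out]/[in]) = E·z/(59.8) = 106.7 × 2 / 59.8 = 3.5686
[out]/[in] = 10^(3.5686) = 3703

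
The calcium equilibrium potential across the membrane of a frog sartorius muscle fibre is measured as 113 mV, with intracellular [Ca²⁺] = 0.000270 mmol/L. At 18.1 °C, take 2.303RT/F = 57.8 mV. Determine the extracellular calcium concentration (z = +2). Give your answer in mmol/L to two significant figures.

2.2 mmol/L

Nernst: E = (57.8/2) · log₁₀([out]/[in]), so log₁₀([out]/[in]) = 113.0 × 2 / 57.8 = 3.9100.
[out]/[in] = 10^(3.9100) = 8129.
[out] = 8129 × 0.000270 = 2.195 mmol/L.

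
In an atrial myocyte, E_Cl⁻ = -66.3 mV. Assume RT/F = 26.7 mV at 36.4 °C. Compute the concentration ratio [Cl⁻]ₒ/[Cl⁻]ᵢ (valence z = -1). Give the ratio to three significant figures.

ln([out]/[in]) = E·z/(26.7) = -66.3 × -1 / 26.7 = 2.4831
[out]/[in] = e^(2.4831) = 11.98

12.0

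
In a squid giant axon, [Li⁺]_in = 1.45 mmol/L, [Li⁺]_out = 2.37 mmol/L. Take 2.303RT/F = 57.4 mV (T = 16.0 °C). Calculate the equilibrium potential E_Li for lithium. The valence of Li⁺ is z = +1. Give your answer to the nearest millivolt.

12 mV

E = (57.4/z) · log₁₀([Li⁺]_out/[Li⁺]_in) with z = +1.
= (57.4/1) · log₁₀(2.37/1.45) = 57.40 · log₁₀(1.634)
= 57.40 · (0.2134) = 12.25 mV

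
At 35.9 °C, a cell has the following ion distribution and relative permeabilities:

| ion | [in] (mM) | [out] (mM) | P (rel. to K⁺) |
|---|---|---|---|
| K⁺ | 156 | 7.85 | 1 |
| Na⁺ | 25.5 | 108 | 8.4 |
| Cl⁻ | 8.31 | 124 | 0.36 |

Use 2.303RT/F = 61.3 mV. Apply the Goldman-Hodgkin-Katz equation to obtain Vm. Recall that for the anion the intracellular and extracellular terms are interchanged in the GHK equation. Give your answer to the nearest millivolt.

21 mV

Vm = 61.3 · log₁₀[(Σ P·[cation]ₒ + Σ P·[anion]ᵢ) / (Σ P·[cation]ᵢ + Σ P·[anion]ₒ)]
Numerator = 1×7.85 + 8.4×108 + 0.36×8.31 = 918
Denominator = 1×156 + 8.4×25.5 + 0.36×124 = 414.8
Vm = 61.3 · log₁₀(2.213) = 61.3 × (0.3450) = 21.15 mV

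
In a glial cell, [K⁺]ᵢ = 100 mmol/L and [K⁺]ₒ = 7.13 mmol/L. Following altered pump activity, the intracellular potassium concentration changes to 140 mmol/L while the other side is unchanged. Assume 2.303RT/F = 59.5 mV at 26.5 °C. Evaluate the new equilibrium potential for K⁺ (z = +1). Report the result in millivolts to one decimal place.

-76.9 mV

After the shift: [K⁺]_out = 7.13, [K⁺]_in = 140 mmol/L.
E_new = (59.5/1)·log₁₀(7.13/140) = 59.50 · (-1.2930) = -76.94 mV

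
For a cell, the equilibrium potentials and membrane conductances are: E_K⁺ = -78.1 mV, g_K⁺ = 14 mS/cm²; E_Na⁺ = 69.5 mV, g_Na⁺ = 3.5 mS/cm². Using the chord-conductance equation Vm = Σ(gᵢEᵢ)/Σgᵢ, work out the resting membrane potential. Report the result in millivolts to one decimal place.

-48.6 mV

Σ gᵢEᵢ = 14·(-78.1) + 3.5·(69.5) = -850.15
Σ gᵢ = 14 + 3.5 = 17.5
Vm = -850.15 / 17.5 = -48.58 mV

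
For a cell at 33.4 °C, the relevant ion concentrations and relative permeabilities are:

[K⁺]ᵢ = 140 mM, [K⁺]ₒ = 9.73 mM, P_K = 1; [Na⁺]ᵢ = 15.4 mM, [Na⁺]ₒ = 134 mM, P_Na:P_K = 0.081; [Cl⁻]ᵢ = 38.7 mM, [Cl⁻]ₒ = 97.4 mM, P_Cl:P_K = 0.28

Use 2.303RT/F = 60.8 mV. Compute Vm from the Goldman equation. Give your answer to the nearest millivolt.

Vm = 60.8 · log₁₀[(Σ P·[cation]ₒ + Σ P·[anion]ᵢ) / (Σ P·[cation]ᵢ + Σ P·[anion]ₒ)]
Numerator = 1×9.73 + 0.081×134 + 0.28×38.7 = 31.42
Denominator = 1×140 + 0.081×15.4 + 0.28×97.4 = 168.5
Vm = 60.8 · log₁₀(0.18645) = 60.8 × (-0.7294) = -44.35 mV

-44 mV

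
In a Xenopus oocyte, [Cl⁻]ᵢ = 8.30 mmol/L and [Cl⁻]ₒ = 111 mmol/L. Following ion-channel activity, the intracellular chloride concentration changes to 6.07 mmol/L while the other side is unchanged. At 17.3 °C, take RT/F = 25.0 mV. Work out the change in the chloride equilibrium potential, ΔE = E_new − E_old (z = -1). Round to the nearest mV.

E_old = (25.0/-1)·ln(111/8.30) = -64.83 mV
E_new = (25.0/-1)·ln(111/6.07) = -72.65 mV
ΔE = -72.65 − (-64.83) = -7.82 mV

-8 mV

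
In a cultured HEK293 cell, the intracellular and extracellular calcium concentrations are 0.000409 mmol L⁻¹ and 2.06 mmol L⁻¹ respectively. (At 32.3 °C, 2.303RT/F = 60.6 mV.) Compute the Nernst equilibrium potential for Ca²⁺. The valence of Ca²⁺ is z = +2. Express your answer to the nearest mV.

112 mV

E = (60.6/z) · log₁₀([Ca²⁺]_out/[Ca²⁺]_in) with z = +2.
= (60.6/2) · log₁₀(2.06/0.000409) = 30.30 · log₁₀(5037)
= 30.30 · (3.7021) = 112.17 mV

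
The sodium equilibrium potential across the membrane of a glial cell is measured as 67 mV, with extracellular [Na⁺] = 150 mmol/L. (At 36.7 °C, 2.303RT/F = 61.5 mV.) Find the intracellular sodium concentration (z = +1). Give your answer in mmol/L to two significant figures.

12 mmol/L

Nernst: E = (61.5/1) · log₁₀([out]/[in]), so log₁₀([out]/[in]) = 67.0 × 1 / 61.5 = 1.0894.
[out]/[in] = 10^(1.0894) = 12.29.
[in] = 150 / 12.29 = 12.21 mmol/L.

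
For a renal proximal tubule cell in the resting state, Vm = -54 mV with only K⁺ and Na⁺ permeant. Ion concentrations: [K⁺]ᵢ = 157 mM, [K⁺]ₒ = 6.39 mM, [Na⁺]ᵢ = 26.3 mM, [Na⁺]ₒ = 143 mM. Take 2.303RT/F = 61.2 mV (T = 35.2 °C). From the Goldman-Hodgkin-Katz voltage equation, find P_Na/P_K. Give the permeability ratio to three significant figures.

Let α = P_Na/P_K. GHK: Vm = 61.2·log₁₀[(Kₒ + α·Naₒ)/(Kᵢ + α·Naᵢ)].
10^(Vm/61.2) = 10^(-54.0/61.2) = 0.13111
So 0.13111·(Kᵢ + α·Naᵢ) = Kₒ + α·Naₒ → α = (0.13111·157.0 − 6.39) / (143.0 − 0.13111·26.3)
α = (20.58 − 6.39) / (143.0 − 3.448) = 14.19/139.6 = 0.1017

0.102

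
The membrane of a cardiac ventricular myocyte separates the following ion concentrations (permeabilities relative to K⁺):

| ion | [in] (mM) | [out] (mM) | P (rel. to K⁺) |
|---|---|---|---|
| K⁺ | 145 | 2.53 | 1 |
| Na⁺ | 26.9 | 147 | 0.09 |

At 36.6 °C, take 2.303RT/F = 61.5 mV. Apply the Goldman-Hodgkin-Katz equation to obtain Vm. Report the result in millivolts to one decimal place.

-59.7 mV

Vm = 61.5 · log₁₀[(Σ P·[cation]ₒ + Σ P·[anion]ᵢ) / (Σ P·[cation]ᵢ + Σ P·[anion]ₒ)]
Numerator = 1×2.53 + 0.09×147 = 15.76
Denominator = 1×145 + 0.09×26.9 = 147.4
Vm = 61.5 · log₁₀(0.1069) = 61.5 × (-0.9710) = -59.72 mV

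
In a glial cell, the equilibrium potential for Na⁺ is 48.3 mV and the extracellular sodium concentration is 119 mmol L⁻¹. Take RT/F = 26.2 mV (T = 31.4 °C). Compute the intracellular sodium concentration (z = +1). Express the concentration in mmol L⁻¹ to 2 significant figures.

Nernst: E = (26.2/1) · ln([out]/[in]), so ln([out]/[in]) = 48.3 × 1 / 26.2 = 1.8435.
[out]/[in] = e^(1.8435) = 6.319.
[in] = 119 / 6.319 = 18.83 mmol L⁻¹.

19 mmol L⁻¹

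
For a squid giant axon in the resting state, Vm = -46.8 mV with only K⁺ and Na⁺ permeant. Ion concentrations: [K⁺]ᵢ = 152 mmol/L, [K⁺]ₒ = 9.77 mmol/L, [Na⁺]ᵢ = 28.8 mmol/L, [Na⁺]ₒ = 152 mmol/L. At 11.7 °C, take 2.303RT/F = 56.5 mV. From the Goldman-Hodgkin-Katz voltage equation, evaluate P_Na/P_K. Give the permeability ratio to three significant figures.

0.0866

Let α = P_Na/P_K. GHK: Vm = 56.5·log₁₀[(Kₒ + α·Naₒ)/(Kᵢ + α·Naᵢ)].
10^(Vm/56.5) = 10^(-46.8/56.5) = 0.14848
So 0.14848·(Kᵢ + α·Naᵢ) = Kₒ + α·Naₒ → α = (0.14848·152.0 − 9.77) / (152.0 − 0.14848·28.8)
α = (22.57 − 9.77) / (152.0 − 4.276) = 12.8/147.7 = 0.08665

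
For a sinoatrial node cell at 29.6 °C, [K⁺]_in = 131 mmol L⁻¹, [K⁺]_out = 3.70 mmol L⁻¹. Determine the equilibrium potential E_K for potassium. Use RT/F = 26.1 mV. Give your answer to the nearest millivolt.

-93 mV

E = (26.1/z) · ln([K⁺]_out/[K⁺]_in) with z = +1.
= (26.1/1) · ln(3.70/131) = 26.10 · ln(0.02824)
= 26.10 · (-3.5669) = -93.10 mV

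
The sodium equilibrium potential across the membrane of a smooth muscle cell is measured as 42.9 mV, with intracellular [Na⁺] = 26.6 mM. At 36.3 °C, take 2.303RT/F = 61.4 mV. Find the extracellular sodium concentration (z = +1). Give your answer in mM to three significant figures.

133 mM

Nernst: E = (61.4/1) · log₁₀([out]/[in]), so log₁₀([out]/[in]) = 42.9 × 1 / 61.4 = 0.6987.
[out]/[in] = 10^(0.6987) = 4.997.
[out] = 4.997 × 26.6 = 132.9 mM.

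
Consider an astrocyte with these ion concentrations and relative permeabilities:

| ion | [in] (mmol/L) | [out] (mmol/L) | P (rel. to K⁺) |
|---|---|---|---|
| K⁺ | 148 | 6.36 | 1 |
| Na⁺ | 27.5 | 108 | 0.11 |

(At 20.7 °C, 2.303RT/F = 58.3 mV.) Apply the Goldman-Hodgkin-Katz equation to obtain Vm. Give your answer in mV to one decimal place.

-53.5 mV

Vm = 58.3 · log₁₀[(Σ P·[cation]ₒ + Σ P·[anion]ᵢ) / (Σ P·[cation]ᵢ + Σ P·[anion]ₒ)]
Numerator = 1×6.36 + 0.11×108 = 18.24
Denominator = 1×148 + 0.11×27.5 = 151
Vm = 58.3 · log₁₀(0.12077) = 58.3 × (-0.9180) = -53.52 mV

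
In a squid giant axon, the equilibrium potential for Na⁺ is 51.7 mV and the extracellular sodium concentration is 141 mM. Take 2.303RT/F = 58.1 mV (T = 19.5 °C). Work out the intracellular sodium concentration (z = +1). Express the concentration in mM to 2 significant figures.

18 mM

Nernst: E = (58.1/1) · log₁₀([out]/[in]), so log₁₀([out]/[in]) = 51.7 × 1 / 58.1 = 0.8898.
[out]/[in] = 10^(0.8898) = 7.76.
[in] = 141 / 7.76 = 18.17 mM.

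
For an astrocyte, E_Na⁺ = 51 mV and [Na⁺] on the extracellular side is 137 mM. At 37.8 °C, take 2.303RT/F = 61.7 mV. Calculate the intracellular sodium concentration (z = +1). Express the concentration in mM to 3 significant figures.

Nernst: E = (61.7/1) · log₁₀([out]/[in]), so log₁₀([out]/[in]) = 51.0 × 1 / 61.7 = 0.8266.
[out]/[in] = 10^(0.8266) = 6.708.
[in] = 137 / 6.708 = 20.42 mM.

20.4 mM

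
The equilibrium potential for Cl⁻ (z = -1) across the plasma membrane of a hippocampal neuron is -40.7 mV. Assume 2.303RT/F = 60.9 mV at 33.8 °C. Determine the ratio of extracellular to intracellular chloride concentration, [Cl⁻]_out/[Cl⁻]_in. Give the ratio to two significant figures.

log₁₀([out]/[in]) = E·z/(60.9) = -40.7 × -1 / 60.9 = 0.6683
[out]/[in] = 10^(0.6683) = 4.659

4.7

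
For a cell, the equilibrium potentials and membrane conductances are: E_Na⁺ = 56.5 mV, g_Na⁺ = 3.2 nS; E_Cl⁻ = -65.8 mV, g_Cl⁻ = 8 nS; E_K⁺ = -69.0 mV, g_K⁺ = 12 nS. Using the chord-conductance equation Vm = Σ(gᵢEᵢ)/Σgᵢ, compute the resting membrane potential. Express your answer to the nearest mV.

Σ gᵢEᵢ = 3.2·(56.5) + 8·(-65.8) + 12·(-69.0) = -1173.60
Σ gᵢ = 3.2 + 8 + 12 = 23.2
Vm = -1173.60 / 23.2 = -50.59 mV

-51 mV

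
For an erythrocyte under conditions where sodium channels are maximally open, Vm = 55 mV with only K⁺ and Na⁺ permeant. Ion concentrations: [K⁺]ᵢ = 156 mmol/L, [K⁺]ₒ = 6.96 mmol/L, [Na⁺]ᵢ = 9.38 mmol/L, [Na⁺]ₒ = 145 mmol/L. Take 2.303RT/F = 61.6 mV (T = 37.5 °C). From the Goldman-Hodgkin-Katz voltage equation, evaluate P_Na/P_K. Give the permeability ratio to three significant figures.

16.9

Let α = P_Na/P_K. GHK: Vm = 61.6·log₁₀[(Kₒ + α·Naₒ)/(Kᵢ + α·Naᵢ)].
10^(Vm/61.6) = 10^(55.0/61.6) = 7.8137
So 7.8137·(Kᵢ + α·Naᵢ) = Kₒ + α·Naₒ → α = (7.8137·156.0 − 6.96) / (145.0 − 7.8137·9.38)
α = (1219 − 6.96) / (145.0 − 73.29) = 1212/71.71 = 16.9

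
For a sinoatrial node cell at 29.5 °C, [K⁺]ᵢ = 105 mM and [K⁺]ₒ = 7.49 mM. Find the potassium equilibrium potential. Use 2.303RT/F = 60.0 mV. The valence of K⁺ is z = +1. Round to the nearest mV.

-69 mV

E = (60.0/z) · log₁₀([K⁺]_out/[K⁺]_in) with z = +1.
= (60.0/1) · log₁₀(7.49/105) = 60.00 · log₁₀(0.07133)
= 60.00 · (-1.1467) = -68.80 mV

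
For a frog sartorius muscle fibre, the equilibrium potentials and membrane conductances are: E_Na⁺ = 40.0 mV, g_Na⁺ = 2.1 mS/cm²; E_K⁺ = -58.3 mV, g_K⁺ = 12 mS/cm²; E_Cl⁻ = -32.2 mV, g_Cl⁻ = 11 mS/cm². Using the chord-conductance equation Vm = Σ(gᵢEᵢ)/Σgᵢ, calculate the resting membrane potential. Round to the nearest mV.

-39 mV

Σ gᵢEᵢ = 2.1·(40.0) + 12·(-58.3) + 11·(-32.2) = -969.80
Σ gᵢ = 2.1 + 12 + 11 = 25.1
Vm = -969.80 / 25.1 = -38.64 mV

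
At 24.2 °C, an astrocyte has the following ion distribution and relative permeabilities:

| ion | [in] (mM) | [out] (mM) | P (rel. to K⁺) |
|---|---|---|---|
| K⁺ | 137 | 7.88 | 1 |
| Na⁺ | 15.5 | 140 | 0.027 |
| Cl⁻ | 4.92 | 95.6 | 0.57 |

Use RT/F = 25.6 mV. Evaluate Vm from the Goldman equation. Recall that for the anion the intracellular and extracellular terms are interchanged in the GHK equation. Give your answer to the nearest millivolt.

Vm = 25.6 · ln[(Σ P·[cation]ₒ + Σ P·[anion]ᵢ) / (Σ P·[cation]ᵢ + Σ P·[anion]ₒ)]
Numerator = 1×7.88 + 0.027×140 + 0.57×4.92 = 14.46
Denominator = 1×137 + 0.027×15.5 + 0.57×95.6 = 191.9
Vm = 25.6 · ln(0.075371) = 25.6 × (-2.5853) = -66.18 mV

-66 mV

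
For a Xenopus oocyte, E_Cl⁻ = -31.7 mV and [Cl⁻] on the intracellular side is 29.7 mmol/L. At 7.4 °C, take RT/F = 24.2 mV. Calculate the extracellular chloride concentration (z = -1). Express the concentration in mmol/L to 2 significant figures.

110 mmol/L

Nernst: E = (24.2/-1) · ln([out]/[in]), so ln([out]/[in]) = -31.7 × -1 / 24.2 = 1.3099.
[out]/[in] = e^(1.3099) = 3.706.
[out] = 3.706 × 29.7 = 110.1 mmol/L.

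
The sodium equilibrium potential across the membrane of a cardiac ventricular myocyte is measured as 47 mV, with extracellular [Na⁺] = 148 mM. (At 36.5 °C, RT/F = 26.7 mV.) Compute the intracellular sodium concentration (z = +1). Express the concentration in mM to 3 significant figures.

Nernst: E = (26.7/1) · ln([out]/[in]), so ln([out]/[in]) = 47.0 × 1 / 26.7 = 1.7603.
[out]/[in] = e^(1.7603) = 5.814.
[in] = 148 / 5.814 = 25.46 mM.

25.5 mM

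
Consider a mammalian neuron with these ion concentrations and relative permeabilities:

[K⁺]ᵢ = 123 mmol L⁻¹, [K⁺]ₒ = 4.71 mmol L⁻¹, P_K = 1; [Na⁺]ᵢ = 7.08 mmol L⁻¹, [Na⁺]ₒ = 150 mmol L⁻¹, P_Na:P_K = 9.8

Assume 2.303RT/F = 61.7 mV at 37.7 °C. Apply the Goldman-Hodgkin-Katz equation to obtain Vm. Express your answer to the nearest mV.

Vm = 61.7 · log₁₀[(Σ P·[cation]ₒ + Σ P·[anion]ᵢ) / (Σ P·[cation]ᵢ + Σ P·[anion]ₒ)]
Numerator = 1×4.71 + 9.8×150 = 1475
Denominator = 1×123 + 9.8×7.08 = 192.4
Vm = 61.7 · log₁₀(7.6655) = 61.7 × (0.8845) = 54.58 mV

55 mV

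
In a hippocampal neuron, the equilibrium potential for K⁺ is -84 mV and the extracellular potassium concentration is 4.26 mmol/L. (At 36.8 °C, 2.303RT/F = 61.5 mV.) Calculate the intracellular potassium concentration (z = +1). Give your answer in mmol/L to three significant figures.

98.9 mmol/L

Nernst: E = (61.5/1) · log₁₀([out]/[in]), so log₁₀([out]/[in]) = -84.0 × 1 / 61.5 = -1.3659.
[out]/[in] = 10^(-1.3659) = 0.04307.
[in] = 4.26 / 0.04307 = 98.92 mmol/L.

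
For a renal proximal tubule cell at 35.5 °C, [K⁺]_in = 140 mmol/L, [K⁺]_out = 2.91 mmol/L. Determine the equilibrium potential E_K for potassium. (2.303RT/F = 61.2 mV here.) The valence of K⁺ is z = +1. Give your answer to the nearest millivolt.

-103 mV

E = (61.2/z) · log₁₀([K⁺]_out/[K⁺]_in) with z = +1.
= (61.2/1) · log₁₀(2.91/140) = 61.20 · log₁₀(0.02079)
= 61.20 · (-1.6822) = -102.95 mV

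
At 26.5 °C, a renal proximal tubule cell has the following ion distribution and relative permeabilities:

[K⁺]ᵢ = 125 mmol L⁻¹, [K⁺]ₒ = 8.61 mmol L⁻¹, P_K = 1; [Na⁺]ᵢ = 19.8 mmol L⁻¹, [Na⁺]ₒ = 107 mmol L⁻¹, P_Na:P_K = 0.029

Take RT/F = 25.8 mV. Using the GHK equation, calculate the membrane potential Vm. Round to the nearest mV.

Vm = 25.8 · ln[(Σ P·[cation]ₒ + Σ P·[anion]ᵢ) / (Σ P·[cation]ᵢ + Σ P·[anion]ₒ)]
Numerator = 1×8.61 + 0.029×107 = 11.71
Denominator = 1×125 + 0.029×19.8 = 125.6
Vm = 25.8 · ln(0.093276) = 25.8 × (-2.3722) = -61.20 mV

-61 mV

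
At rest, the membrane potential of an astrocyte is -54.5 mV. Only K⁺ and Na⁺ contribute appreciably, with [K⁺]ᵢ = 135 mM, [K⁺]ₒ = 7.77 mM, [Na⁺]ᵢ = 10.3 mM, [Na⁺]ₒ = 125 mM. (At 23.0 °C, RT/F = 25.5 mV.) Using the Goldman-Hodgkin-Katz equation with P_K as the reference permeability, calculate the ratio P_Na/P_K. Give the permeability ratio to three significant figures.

Let α = P_Na/P_K. GHK: Vm = 25.5·ln[(Kₒ + α·Naₒ)/(Kᵢ + α·Naᵢ)].
e^(Vm/25.5) = e^(-54.5/25.5) = 0.11798
So 0.11798·(Kᵢ + α·Naᵢ) = Kₒ + α·Naₒ → α = (0.11798·135.0 − 7.77) / (125.0 − 0.11798·10.3)
α = (15.93 − 7.77) / (125.0 − 1.215) = 8.157/123.8 = 0.0659

0.0659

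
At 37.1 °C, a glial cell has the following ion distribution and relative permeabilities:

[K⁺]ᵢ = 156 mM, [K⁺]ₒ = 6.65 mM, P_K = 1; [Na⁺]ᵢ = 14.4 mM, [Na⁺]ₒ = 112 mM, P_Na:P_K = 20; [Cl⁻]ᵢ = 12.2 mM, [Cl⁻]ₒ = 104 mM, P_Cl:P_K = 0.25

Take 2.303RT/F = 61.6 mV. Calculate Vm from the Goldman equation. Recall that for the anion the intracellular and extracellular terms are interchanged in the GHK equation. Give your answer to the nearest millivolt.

Vm = 61.6 · log₁₀[(Σ P·[cation]ₒ + Σ P·[anion]ᵢ) / (Σ P·[cation]ᵢ + Σ P·[anion]ₒ)]
Numerator = 1×6.65 + 20×112 + 0.25×12.2 = 2250
Denominator = 1×156 + 20×14.4 + 0.25×104 = 470
Vm = 61.6 · log₁₀(4.7866) = 61.6 × (0.6800) = 41.89 mV

42 mV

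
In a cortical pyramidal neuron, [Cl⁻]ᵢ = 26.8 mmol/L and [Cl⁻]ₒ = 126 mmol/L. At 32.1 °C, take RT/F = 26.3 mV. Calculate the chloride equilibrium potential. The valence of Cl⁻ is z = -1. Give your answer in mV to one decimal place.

E = (26.3/z) · ln([Cl⁻]_out/[Cl⁻]_in) with z = -1.
For an anion, dividing by z = -1 reverses the sign.
= (26.3/-1) · ln(126/26.8) = -26.30 · ln(4.701)
= -26.30 · (1.5479) = -40.71 mV

-40.7 mV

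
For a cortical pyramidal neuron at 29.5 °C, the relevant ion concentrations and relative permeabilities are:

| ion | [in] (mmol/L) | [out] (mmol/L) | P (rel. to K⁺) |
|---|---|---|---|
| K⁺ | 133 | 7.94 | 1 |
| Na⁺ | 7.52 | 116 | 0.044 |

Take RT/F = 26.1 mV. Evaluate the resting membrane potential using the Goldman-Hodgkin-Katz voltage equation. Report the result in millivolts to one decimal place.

-60.7 mV

Vm = 26.1 · ln[(Σ P·[cation]ₒ + Σ P·[anion]ᵢ) / (Σ P·[cation]ᵢ + Σ P·[anion]ₒ)]
Numerator = 1×7.94 + 0.044×116 = 13.04
Denominator = 1×133 + 0.044×7.52 = 133.3
Vm = 26.1 · ln(0.097832) = 26.1 × (-2.3245) = -60.67 mV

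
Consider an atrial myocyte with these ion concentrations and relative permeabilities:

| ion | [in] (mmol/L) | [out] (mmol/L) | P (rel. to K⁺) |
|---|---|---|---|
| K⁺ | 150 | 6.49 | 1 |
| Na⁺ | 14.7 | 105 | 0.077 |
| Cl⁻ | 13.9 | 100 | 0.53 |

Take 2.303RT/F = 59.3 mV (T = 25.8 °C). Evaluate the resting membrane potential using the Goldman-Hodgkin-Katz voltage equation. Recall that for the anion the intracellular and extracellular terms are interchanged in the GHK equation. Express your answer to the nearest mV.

-57 mV

Vm = 59.3 · log₁₀[(Σ P·[cation]ₒ + Σ P·[anion]ᵢ) / (Σ P·[cation]ᵢ + Σ P·[anion]ₒ)]
Numerator = 1×6.49 + 0.077×105 + 0.53×13.9 = 21.94
Denominator = 1×150 + 0.077×14.7 + 0.53×100 = 204.1
Vm = 59.3 · log₁₀(0.10749) = 59.3 × (-0.9686) = -57.44 mV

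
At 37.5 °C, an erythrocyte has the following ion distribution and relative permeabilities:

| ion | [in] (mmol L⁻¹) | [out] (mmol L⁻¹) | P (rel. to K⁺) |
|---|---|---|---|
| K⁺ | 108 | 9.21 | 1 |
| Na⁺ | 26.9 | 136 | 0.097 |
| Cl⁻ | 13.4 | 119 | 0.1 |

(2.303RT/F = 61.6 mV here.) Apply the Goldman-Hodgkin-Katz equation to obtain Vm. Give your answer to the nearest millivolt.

Vm = 61.6 · log₁₀[(Σ P·[cation]ₒ + Σ P·[anion]ᵢ) / (Σ P·[cation]ᵢ + Σ P·[anion]ₒ)]
Numerator = 1×9.21 + 0.097×136 + 0.1×13.4 = 23.74
Denominator = 1×108 + 0.097×26.9 + 0.1×119 = 122.5
Vm = 61.6 · log₁₀(0.1938) = 61.6 × (-0.7127) = -43.90 mV

-44 mV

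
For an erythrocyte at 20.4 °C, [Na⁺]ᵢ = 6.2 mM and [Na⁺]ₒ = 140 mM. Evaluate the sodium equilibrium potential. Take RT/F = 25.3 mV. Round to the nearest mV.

79 mV

E = (25.3/z) · ln([Na⁺]_out/[Na⁺]_in) with z = +1.
= (25.3/1) · ln(140/6.2) = 25.30 · ln(22.58)
= 25.30 · (3.1171) = 78.86 mV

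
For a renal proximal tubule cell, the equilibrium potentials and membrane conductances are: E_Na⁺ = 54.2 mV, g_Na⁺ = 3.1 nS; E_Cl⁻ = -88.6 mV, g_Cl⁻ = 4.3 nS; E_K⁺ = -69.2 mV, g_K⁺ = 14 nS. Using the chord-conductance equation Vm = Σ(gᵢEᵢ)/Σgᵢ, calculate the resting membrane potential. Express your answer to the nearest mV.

-55 mV

Σ gᵢEᵢ = 3.1·(54.2) + 4.3·(-88.6) + 14·(-69.2) = -1181.76
Σ gᵢ = 3.1 + 4.3 + 14 = 21.4
Vm = -1181.76 / 21.4 = -55.22 mV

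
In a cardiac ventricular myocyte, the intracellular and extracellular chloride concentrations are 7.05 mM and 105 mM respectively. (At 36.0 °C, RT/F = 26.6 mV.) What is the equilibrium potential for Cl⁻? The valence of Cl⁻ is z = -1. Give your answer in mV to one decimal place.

-71.8 mV

E = (26.6/z) · ln([Cl⁻]_out/[Cl⁻]_in) with z = -1.
For an anion, dividing by z = -1 reverses the sign.
= (26.6/-1) · ln(105/7.05) = -26.60 · ln(14.89)
= -26.60 · (2.7009) = -71.84 mV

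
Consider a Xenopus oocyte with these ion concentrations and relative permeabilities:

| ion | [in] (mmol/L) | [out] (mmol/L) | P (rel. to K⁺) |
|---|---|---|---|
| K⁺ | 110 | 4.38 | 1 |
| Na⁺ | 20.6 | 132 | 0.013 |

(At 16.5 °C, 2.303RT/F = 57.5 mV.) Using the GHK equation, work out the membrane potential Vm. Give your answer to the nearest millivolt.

-72 mV

Vm = 57.5 · log₁₀[(Σ P·[cation]ₒ + Σ P·[anion]ᵢ) / (Σ P·[cation]ᵢ + Σ P·[anion]ₒ)]
Numerator = 1×4.38 + 0.013×132 = 6.096
Denominator = 1×110 + 0.013×20.6 = 110.3
Vm = 57.5 · log₁₀(0.055284) = 57.5 × (-1.2574) = -72.30 mV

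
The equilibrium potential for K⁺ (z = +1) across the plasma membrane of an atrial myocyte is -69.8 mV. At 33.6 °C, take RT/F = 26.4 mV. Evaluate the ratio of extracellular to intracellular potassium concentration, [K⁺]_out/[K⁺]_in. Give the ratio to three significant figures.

0.0711

ln([out]/[in]) = E·z/(26.4) = -69.8 × 1 / 26.4 = -2.6439
[out]/[in] = e^(-2.6439) = 0.07108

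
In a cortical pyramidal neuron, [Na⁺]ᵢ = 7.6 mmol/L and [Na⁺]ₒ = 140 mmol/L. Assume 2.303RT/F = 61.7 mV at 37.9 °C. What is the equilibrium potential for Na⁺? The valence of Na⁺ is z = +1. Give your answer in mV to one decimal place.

E = (61.7/z) · log₁₀([Na⁺]_out/[Na⁺]_in) with z = +1.
= (61.7/1) · log₁₀(140/7.6) = 61.70 · log₁₀(18.42)
= 61.70 · (1.2653) = 78.07 mV

78.1 mV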